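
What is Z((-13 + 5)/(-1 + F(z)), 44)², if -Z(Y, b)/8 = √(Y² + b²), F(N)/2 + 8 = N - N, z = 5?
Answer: 35812352/289 ≈ 1.2392e+5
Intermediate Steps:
F(N) = -16 (F(N) = -16 + 2*(N - N) = -16 + 2*0 = -16 + 0 = -16)
Z(Y, b) = -8*√(Y² + b²)
Z((-13 + 5)/(-1 + F(z)), 44)² = (-8*√(((-13 + 5)/(-1 - 16))² + 44²))² = (-8*√((-8/(-17))² + 1936))² = (-8*√((-8*(-1/17))² + 1936))² = (-8*√((8/17)² + 1936))² = (-8*√(64/289 + 1936))² = (-32*√34973/17)² = 35812352/289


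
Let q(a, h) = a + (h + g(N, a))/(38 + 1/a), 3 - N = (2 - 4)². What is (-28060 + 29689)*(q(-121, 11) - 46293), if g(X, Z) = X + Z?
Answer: -347593721481/4597 ≈ -7.5613e+7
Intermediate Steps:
N = -1 (N = 3 - (2 - 4)² = 3 - 1*(-2)² = 3 - 1*4 = 3 - 4 = -1)
q(a, h) = a + (-1 + a + h)/(38 + 1/a) (q(a, h) = a + (h + (-1 + a))/(38 + 1/a) = a + (-1 + a + h)/(38 + 1/a))
(-28060 + 29689)*(q(-121, 11) - 46293) = (-28060 + 29689)*(-121*(11 + 39*(-121))/(1 + 38*(-121)) - 46293) = 1629*(-121*(11 - 4719)/(1 - 4598) - 46293) = 1629*(-121*(-4708)/(-4597) - 46293) = 1629*(-121*(-1/4597)*(-4708) - 46293) = 1629*(-569668/4597 - 46293) = 1629*(-213378589/4597) = -347593721481/4597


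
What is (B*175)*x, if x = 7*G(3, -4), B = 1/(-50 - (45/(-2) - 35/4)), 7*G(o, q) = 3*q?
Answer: 112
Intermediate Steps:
G(o, q) = 3*q/7 (G(o, q) = (3*q)/7 = 3*q/7)
B = -4/75 (B = 1/(-50 - (45*(-1/2) - 35*1/4)) = 1/(-50 - (-45/2 - 35/4)) = 1/(-50 - 1*(-125/4)) = 1/(-50 + 125/4) = 1/(-75/4) = -4/75 ≈ -0.053333)
x = -12 (x = 7*((3/7)*(-4)) = 7*(-12/7) = -12)
(B*175)*x = -4/75*175*(-12) = -28/3*(-12) = 112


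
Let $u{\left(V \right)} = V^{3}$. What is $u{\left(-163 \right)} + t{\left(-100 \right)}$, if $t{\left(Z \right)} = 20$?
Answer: $-4330727$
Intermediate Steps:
$u{\left(-163 \right)} + t{\left(-100 \right)} = \left(-163\right)^{3} + 20 = -4330747 + 20 = -4330727$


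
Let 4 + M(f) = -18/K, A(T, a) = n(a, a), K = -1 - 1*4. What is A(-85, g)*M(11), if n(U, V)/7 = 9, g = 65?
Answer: -126/5 ≈ -25.200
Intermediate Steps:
n(U, V) = 63 (n(U, V) = 7*9 = 63)
K = -5 (K = -1 - 4 = -5)
A(T, a) = 63
M(f) = -⅖ (M(f) = -4 - 18/(-5) = -4 - 18*(-⅕) = -4 + 18/5 = -⅖)
A(-85, g)*M(11) = 63*(-⅖) = -126/5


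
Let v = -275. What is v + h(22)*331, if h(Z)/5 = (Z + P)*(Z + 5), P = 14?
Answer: 1608385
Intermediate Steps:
h(Z) = 5*(5 + Z)*(14 + Z) (h(Z) = 5*((Z + 14)*(Z + 5)) = 5*((14 + Z)*(5 + Z)) = 5*((5 + Z)*(14 + Z)) = 5*(5 + Z)*(14 + Z))
v + h(22)*331 = -275 + (350 + 5*22² + 95*22)*331 = -275 + (350 + 5*484 + 2090)*331 = -275 + (350 + 2420 + 2090)*331 = -275 + 4860*331 = -275 + 1608660 = 1608385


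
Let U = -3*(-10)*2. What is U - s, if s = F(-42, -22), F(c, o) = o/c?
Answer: 1249/21 ≈ 59.476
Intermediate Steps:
U = 60 (U = 30*2 = 60)
s = 11/21 (s = -22/(-42) = -22*(-1/42) = 11/21 ≈ 0.52381)
U - s = 60 - 1*11/21 = 60 - 11/21 = 1249/21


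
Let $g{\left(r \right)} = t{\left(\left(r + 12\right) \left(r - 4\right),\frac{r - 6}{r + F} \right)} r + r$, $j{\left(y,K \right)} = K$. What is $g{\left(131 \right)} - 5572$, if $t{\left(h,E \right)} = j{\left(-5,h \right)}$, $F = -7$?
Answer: $2373650$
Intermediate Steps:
$t{\left(h,E \right)} = h$
$g{\left(r \right)} = r + r \left(-4 + r\right) \left(12 + r\right)$ ($g{\left(r \right)} = \left(r + 12\right) \left(r - 4\right) r + r = \left(12 + r\right) \left(-4 + r\right) r + r = \left(-4 + r\right) \left(12 + r\right) r + r = r \left(-4 + r\right) \left(12 + r\right) + r = r + r \left(-4 + r\right) \left(12 + r\right)$)
$g{\left(131 \right)} - 5572 = 131 \left(-47 + 131^{2} + 8 \cdot 131\right) - 5572 = 131 \left(-47 + 17161 + 1048\right) - 5572 = 131 \cdot 18162 - 5572 = 2379222 - 5572 = 2373650$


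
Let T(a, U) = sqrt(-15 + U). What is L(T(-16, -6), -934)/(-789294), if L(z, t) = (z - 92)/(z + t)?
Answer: -85949/688561931838 + 421*I*sqrt(21)/344280965919 ≈ -1.2482e-7 + 5.6038e-9*I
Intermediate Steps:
L(z, t) = (-92 + z)/(t + z)
L(T(-16, -6), -934)/(-789294) = ((-92 + sqrt(-15 - 6))/(-934 + sqrt(-15 - 6)))/(-789294) = ((-92 + sqrt(-21))/(-934 + sqrt(-21)))*(-1/789294) = ((-92 + I*sqrt(21))/(-934 + I*sqrt(21)))*(-1/789294) = -(-92 + I*sqrt(21))/(789294*(-934 + I*sqrt(21)))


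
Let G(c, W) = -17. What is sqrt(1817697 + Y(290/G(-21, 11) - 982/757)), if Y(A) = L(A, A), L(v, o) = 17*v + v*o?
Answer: 7*sqrt(6143572099209)/12869 ≈ 1348.2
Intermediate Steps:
L(v, o) = 17*v + o*v
Y(A) = A*(17 + A)
sqrt(1817697 + Y(290/G(-21, 11) - 982/757)) = sqrt(1817697 + (290/(-17) - 982/757)*(17 + (290/(-17) - 982/757))) = sqrt(1817697 + (290*(-1/17) - 982*1/757)*(17 + (290*(-1/17) - 982*1/757))) = sqrt(1817697 + (-290/17 - 982/757)*(17 + (-290/17 - 982/757))) = sqrt(1817697 - 236224*(17 - 236224/12869)/12869) = sqrt(1817697 - 236224/12869*(-17451/12869)) = sqrt(1817697 + 4122345024/165611161) = sqrt(301035032861241/165611161) = 7*sqrt(6143572099209)/12869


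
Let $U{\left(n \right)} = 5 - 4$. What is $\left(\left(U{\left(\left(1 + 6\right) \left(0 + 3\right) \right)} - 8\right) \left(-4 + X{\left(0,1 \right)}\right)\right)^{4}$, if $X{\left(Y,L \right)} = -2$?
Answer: $3111696$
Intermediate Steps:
$U{\left(n \right)} = 1$
$\left(\left(U{\left(\left(1 + 6\right) \left(0 + 3\right) \right)} - 8\right) \left(-4 + X{\left(0,1 \right)}\right)\right)^{4} = \left(\left(1 - 8\right) \left(-4 - 2\right)\right)^{4} = \left(\left(-7\right) \left(-6\right)\right)^{4} = 42^{4} = 3111696$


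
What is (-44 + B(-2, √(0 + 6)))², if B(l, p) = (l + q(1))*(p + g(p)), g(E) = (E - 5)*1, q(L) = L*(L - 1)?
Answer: 1252 + 272*√6 ≈ 1918.3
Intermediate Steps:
q(L) = L*(-1 + L)
g(E) = -5 + E (g(E) = (-5 + E)*1 = -5 + E)
B(l, p) = l*(-5 + 2*p) (B(l, p) = (l + 1*(-1 + 1))*(p + (-5 + p)) = (l + 1*0)*(-5 + 2*p) = (l + 0)*(-5 + 2*p) = l*(-5 + 2*p))
(-44 + B(-2, √(0 + 6)))² = (-44 - 2*(-5 + 2*√(0 + 6)))² = (-44 - 2*(-5 + 2*√6))² = (-44 + (10 - 4*√6))² = (-34 - 4*√6)²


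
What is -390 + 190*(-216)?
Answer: -41430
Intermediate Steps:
-390 + 190*(-216) = -390 - 41040 = -41430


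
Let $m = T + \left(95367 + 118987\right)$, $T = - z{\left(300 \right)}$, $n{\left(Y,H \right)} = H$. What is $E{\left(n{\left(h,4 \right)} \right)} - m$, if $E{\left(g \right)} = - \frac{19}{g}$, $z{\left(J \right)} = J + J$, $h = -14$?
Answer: $- \frac{855035}{4} \approx -2.1376 \cdot 10^{5}$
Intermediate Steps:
$z{\left(J \right)} = 2 J$
$T = -600$ ($T = - 2 \cdot 300 = \left(-1\right) 600 = -600$)
$m = 213754$ ($m = -600 + \left(95367 + 118987\right) = -600 + 214354 = 213754$)
$E{\left(n{\left(h,4 \right)} \right)} - m = - \frac{19}{4} - 213754 = - \frac{855035}{4}$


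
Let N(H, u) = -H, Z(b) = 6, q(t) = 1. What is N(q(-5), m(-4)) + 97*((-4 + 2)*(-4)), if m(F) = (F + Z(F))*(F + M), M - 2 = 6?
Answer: 775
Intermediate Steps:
M = 8 (M = 2 + 6 = 8)
m(F) = (6 + F)*(8 + F) (m(F) = (F + 6)*(F + 8) = (6 + F)*(8 + F))
N(q(-5), m(-4)) + 97*((-4 + 2)*(-4)) = -1*1 + 97*((-4 + 2)*(-4)) = -1 + 97*(-2*(-4)) = -1 + 97*8 = -1 + 776 = 775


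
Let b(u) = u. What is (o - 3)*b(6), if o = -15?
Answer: -108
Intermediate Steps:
(o - 3)*b(6) = (-15 - 3)*6 = -18*6 = -108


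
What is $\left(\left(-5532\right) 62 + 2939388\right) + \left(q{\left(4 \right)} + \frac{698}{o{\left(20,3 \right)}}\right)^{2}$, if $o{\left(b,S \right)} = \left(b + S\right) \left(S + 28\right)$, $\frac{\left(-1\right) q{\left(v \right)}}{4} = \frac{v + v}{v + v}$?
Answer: $\frac{1319935944792}{508369} \approx 2.5964 \cdot 10^{6}$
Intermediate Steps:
$q{\left(v \right)} = -4$ ($q{\left(v \right)} = - 4 \frac{v + v}{v + v} = - 4 \frac{2 v}{2 v} = - 4 \cdot 2 v \frac{1}{2 v} = \left(-4\right) 1 = -4$)
$o{\left(b,S \right)} = \left(28 + S\right) \left(S + b\right)$ ($o{\left(b,S \right)} = \left(S + b\right) \left(28 + S\right) = \left(28 + S\right) \left(S + b\right)$)
$\left(\left(-5532\right) 62 + 2939388\right) + \left(q{\left(4 \right)} + \frac{698}{o{\left(20,3 \right)}}\right)^{2} = \left(\left(-5532\right) 62 + 2939388\right) + \left(-4 + \frac{698}{3^{2} + 28 \cdot 3 + 28 \cdot 20 + 3 \cdot 20}\right)^{2} = \left(-342984 + 2939388\right) + \left(-4 + \frac{698}{9 + 84 + 560 + 60}\right)^{2} = 2596404 + \left(-4 + \frac{698}{713}\right)^{2} = 2596404 + \left(- \frac{2154}{713}\right)^{2} = 2596404 + \frac{4639716}{508369} = \frac{1319935944792}{508369}$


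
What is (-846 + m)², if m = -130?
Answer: 952576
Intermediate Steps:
(-846 + m)² = (-846 - 130)² = (-976)² = 952576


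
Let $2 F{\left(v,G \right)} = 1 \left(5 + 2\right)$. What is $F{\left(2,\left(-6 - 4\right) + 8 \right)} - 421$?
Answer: $- \frac{835}{2} \approx -417.5$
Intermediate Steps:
$F{\left(v,G \right)} = \frac{7}{2}$ ($F{\left(v,G \right)} = \frac{1 \left(5 + 2\right)}{2} = \frac{1 \cdot 7}{2} = \frac{1}{2} \cdot 7 = \frac{7}{2}$)
$F{\left(2,\left(-6 - 4\right) + 8 \right)} - 421 = \frac{7}{2} - 421 = - \frac{835}{2}$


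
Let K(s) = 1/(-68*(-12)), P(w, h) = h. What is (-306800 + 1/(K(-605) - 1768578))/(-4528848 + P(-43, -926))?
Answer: 221380689850208/3268593523414889 ≈ 0.067730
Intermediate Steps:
K(s) = 1/816
(-306800 + 1/(K(-605) - 1768578))/(-4528848 + P(-43, -926)) = (-306800 + 1/(1/816 - 1768578))/(-4528848 - 926) = (-306800 + 1/(-1443159647/816))/(-4529774) = (-306800 - 816/1443159647)*(-1/4529774) = -442761379700416/1443159647*(-1/4529774) = 221380689850208/3268593523414889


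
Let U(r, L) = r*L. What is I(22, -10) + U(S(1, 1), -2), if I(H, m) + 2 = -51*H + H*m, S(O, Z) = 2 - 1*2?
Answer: -1344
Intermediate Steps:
S(O, Z) = 0 (S(O, Z) = 2 - 2 = 0)
I(H, m) = -2 - 51*H + H*m (I(H, m) = -2 + (-51*H + H*m) = -2 - 51*H + H*m)
U(r, L) = L*r
I(22, -10) + U(S(1, 1), -2) = (-2 - 51*22 + 22*(-10)) - 2*0 = (-2 - 1122 - 220) + 0 = -1344 + 0 = -1344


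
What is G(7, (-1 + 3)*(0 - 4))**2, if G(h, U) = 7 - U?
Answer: 225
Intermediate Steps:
G(7, (-1 + 3)*(0 - 4))**2 = (7 - (-1 + 3)*(0 - 4))**2 = (7 - 2*(-4))**2 = (7 - 1*(-8))**2 = (7 + 8)**2 = 15**2 = 225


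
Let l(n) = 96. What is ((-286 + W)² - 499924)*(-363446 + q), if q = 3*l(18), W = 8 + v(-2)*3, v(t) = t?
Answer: 152260528344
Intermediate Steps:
W = 2 (W = 8 - 2*3 = 8 - 6 = 2)
q = 288 (q = 3*96 = 288)
((-286 + W)² - 499924)*(-363446 + q) = ((-286 + 2)² - 499924)*(-363446 + 288) = ((-284)² - 499924)*(-363158) = (80656 - 499924)*(-363158) = -419268*(-363158) = 152260528344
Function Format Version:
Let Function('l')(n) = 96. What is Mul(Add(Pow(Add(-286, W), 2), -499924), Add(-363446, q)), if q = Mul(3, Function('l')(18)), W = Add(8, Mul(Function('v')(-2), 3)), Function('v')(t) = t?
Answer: 152260528344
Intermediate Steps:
W = 2 (W = Add(8, Mul(-2, 3)) = Add(8, -6) = 2)
q = 288 (q = Mul(3, 96) = 288)
Mul(Add(Pow(Add(-286, W), 2), -499924), Add(-363446, q)) = Mul(Add(Pow(Add(-286, 2), 2), -499924), Add(-363446, 288)) = Mul(Add(Pow(-284, 2), -499924), -363158) = Mul(Add(80656, -499924), -363158) = Mul(-419268, -363158) = 152260528344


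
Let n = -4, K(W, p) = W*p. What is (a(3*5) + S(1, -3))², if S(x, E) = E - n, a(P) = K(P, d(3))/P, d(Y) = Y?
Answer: 16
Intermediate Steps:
a(P) = 3 (a(P) = (P*3)/P = (3*P)/P = 3)
S(x, E) = 4 + E (S(x, E) = E - 1*(-4) = E + 4 = 4 + E)
(a(3*5) + S(1, -3))² = (3 + (4 - 3))² = (3 + 1)² = 4² = 16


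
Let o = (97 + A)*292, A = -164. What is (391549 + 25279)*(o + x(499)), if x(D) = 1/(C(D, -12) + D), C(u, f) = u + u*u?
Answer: -2038697592760180/249999 ≈ -8.1548e+9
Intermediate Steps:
C(u, f) = u + u²
x(D) = 1/(D + D*(1 + D)) (x(D) = 1/(D*(1 + D) + D) = 1/(D + D*(1 + D)))
o = -19564 (o = (97 - 164)*292 = -67*292 = -19564)
(391549 + 25279)*(o + x(499)) = (391549 + 25279)*(-19564 + 1/(499*(2 + 499))) = 416828*(-19564 + (1/499)/501) = 416828*(-19564 + (1/499)*(1/501)) = 416828*(-19564 + 1/249999) = 416828*(-4890980435/249999) = -2038697592760180/249999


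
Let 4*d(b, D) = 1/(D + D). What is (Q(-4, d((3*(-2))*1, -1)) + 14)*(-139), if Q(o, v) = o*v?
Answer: -4031/2 ≈ -2015.5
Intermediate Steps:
d(b, D) = 1/(8*D) (d(b, D) = 1/(4*(D + D)) = 1/(4*((2*D))) = (1/(2*D))/4 = 1/(8*D))
(Q(-4, d((3*(-2))*1, -1)) + 14)*(-139) = (-1/(2*(-1)) + 14)*(-139) = (-(-1)/2 + 14)*(-139) = (-4*(-⅛) + 14)*(-139) = (½ + 14)*(-139) = (29/2)*(-139) = -4031/2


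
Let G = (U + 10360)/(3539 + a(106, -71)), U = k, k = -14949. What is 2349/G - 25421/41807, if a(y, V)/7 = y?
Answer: -420530733652/191852323 ≈ -2191.9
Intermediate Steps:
a(y, V) = 7*y
U = -14949
G = -4589/4281 (G = (-14949 + 10360)/(3539 + 7*106) = -4589/(3539 + 742) = -4589/4281 ≈ -1.0719)
2349/G - 25421/41807 = 2349/(-4589/4281) - 25421/41807 = 2349*(-4281/4589) - 25421*1/41807 = -10056069/4589 - 25421/41807 = -420530733652/191852323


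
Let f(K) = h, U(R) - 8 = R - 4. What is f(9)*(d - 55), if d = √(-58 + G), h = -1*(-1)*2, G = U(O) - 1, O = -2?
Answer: -110 + 2*I*√57 ≈ -110.0 + 15.1*I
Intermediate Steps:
U(R) = 4 + R (U(R) = 8 + (R - 4) = 8 + (-4 + R) = 4 + R)
G = 1 (G = (4 - 2) - 1 = 2 - 1 = 1)
h = 2 (h = 1*2 = 2)
f(K) = 2
d = I*√57 (d = √(-58 + 1) = √(-57) = I*√57 ≈ 7.5498*I)
f(9)*(d - 55) = 2*(I*√57 - 55) = 2*(-55 + I*√57) = -110 + 2*I*√57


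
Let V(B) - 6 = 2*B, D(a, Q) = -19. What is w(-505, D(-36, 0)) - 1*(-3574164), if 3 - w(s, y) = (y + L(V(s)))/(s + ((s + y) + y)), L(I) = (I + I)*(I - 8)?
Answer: 3747759093/1048 ≈ 3.5761e+6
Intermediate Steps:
V(B) = 6 + 2*B
L(I) = 2*I*(-8 + I) (L(I) = (2*I)*(-8 + I) = 2*I*(-8 + I))
w(s, y) = 3 - (y + 2*(-2 + 2*s)*(6 + 2*s))/(2*s + 2*y) (w(s, y) = 3 - (y + 2*(6 + 2*s)*(-8 + (6 + 2*s)))/(s + ((s + y) + y)) = 3 - (y + 2*(6 + 2*s)*(-2 + 2*s))/(s + (s + 2*y)) = 3 - (y + 2*(-2 + 2*s)*(6 + 2*s))/(2*s + 2*y))
w(-505, D(-36, 0)) - 1*(-3574164) = (12 - 5*(-505) - 4*(-505)² + (5/2)*(-19))/(-505 - 19) - 1*(-3574164) = (12 + 2525 - 4*255025 - 95/2)/(-524) + 3574164 = -(12 + 2525 - 1020100 - 95/2)/524 + 3574164 = -1/524*(-2035221/2) + 3574164 = 2035221/1048 + 3574164 = 3747759093/1048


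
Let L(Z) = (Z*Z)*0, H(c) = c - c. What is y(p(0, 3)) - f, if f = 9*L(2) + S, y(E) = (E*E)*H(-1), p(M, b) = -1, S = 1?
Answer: -1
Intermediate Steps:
H(c) = 0
L(Z) = 0 (L(Z) = Z**2*0 = 0)
y(E) = 0 (y(E) = (E*E)*0 = E**2*0 = 0)
f = 1 (f = 9*0 + 1 = 0 + 1 = 1)
y(p(0, 3)) - f = 0 - 1*1 = 0 - 1 = -1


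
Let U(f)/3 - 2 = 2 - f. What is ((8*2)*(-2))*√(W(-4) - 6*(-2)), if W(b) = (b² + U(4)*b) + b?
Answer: -64*√6 ≈ -156.77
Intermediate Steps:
U(f) = 12 - 3*f (U(f) = 6 + 3*(2 - f) = 6 + (6 - 3*f) = 12 - 3*f)
W(b) = b + b² (W(b) = (b² + (12 - 3*4)*b) + b = (b² + (12 - 12)*b) + b = (b² + 0*b) + b = (b² + 0) + b = b² + b = b + b²)
((8*2)*(-2))*√(W(-4) - 6*(-2)) = ((8*2)*(-2))*√(-4*(1 - 4) - 6*(-2)) = (16*(-2))*√(-4*(-3) + 12) = -32*√(12 + 12) = -64*√6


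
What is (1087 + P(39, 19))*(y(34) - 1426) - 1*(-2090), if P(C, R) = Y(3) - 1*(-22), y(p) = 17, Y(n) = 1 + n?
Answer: -1566127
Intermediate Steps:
P(C, R) = 26 (P(C, R) = (1 + 3) - 1*(-22) = 4 + 22 = 26)
(1087 + P(39, 19))*(y(34) - 1426) - 1*(-2090) = (1087 + 26)*(17 - 1426) - 1*(-2090) = 1113*(-1409) + 2090 = -1568217 + 2090 = -1566127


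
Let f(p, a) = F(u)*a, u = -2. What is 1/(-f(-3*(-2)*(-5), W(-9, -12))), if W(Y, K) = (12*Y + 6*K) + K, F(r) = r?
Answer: -1/384 ≈ -0.0026042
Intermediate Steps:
W(Y, K) = 7*K + 12*Y (W(Y, K) = (6*K + 12*Y) + K = 7*K + 12*Y)
f(p, a) = -2*a
1/(-f(-3*(-2)*(-5), W(-9, -12))) = 1/(-(-2)*(7*(-12) + 12*(-9))) = 1/(-(-2)*(-84 - 108)) = 1/(-(-2)*(-192)) = 1/(-1*384) = 1/(-384) = -1/384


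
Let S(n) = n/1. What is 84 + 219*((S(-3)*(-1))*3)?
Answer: 2055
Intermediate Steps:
S(n) = n (S(n) = n*1 = n)
84 + 219*((S(-3)*(-1))*3) = 84 + 219*(-3*(-1)*3) = 84 + 219*(3*3) = 84 + 219*9 = 84 + 1971 = 2055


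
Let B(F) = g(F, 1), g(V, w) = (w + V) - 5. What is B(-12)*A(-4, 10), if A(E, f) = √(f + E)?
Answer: -16*√6 ≈ -39.192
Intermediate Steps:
A(E, f) = √(E + f)
g(V, w) = -5 + V + w (g(V, w) = (V + w) - 5 = -5 + V + w)
B(F) = -4 + F (B(F) = -5 + F + 1 = -4 + F)
B(-12)*A(-4, 10) = (-4 - 12)*√(-4 + 10) = -16*√6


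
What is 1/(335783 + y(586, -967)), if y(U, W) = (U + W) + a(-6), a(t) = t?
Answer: 1/335396 ≈ 2.9815e-6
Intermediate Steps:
y(U, W) = -6 + U + W (y(U, W) = (U + W) - 6 = -6 + U + W)
1/(335783 + y(586, -967)) = 1/(335783 + (-6 + 586 - 967)) = 1/(335783 - 387) = 1/335396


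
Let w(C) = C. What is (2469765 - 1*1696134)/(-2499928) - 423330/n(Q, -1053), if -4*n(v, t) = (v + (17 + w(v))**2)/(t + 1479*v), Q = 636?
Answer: 795491139178407393/213516350552 ≈ 3.7257e+6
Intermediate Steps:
n(v, t) = -(v + (17 + v)**2)/(4*(t + 1479*v))
(2469765 - 1*1696134)/(-2499928) - 423330/n(Q, -1053) = (2469765 - 1*1696134)/(-2499928) - 423330*4*(-1053 + 1479*636)/(-1*636 - (17 + 636)**2) = (2469765 - 1696134)*(-1/2499928) - 423330*4*(-1053 + 940644)/(-636 - 1*653**2) = 773631*(-1/2499928) - 423330*3758364/(-636 - 1*426409) = -773631/2499928 - 423330*3758364/(-636 - 426409) = -773631/2499928 - 423330/((1/4)*(1/939591)*(-427045)) = -773631/2499928 - 423330/(-427045/3758364) = -773631/2499928 - 423330*(-3758364/427045) = -773631/2499928 + 318205646424/85409 = 795491139178407393/213516350552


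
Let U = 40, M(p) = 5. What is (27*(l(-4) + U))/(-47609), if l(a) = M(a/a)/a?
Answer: -4185/190436 ≈ -0.021976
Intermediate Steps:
l(a) = 5/a
(27*(l(-4) + U))/(-47609) = (27*(5/(-4) + 40))/(-47609) = (27*(5*(-1/4) + 40))*(-1/47609) = (27*(-5/4 + 40))*(-1/47609) = (27*(155/4))*(-1/47609) = (4185/4)*(-1/47609) = -4185/190436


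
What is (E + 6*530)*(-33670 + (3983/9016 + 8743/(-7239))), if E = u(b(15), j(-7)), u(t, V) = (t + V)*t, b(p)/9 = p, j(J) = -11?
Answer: -260570669309390/388493 ≈ -6.7072e+8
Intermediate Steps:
b(p) = 9*p
u(t, V) = t*(V + t) (u(t, V) = (V + t)*t = t*(V + t))
E = 16740 (E = (9*15)*(-11 + 9*15) = 135*(-11 + 135) = 135*124 = 16740)
(E + 6*530)*(-33670 + (3983/9016 + 8743/(-7239))) = (16740 + 6*530)*(-33670 + (3983/9016 + 8743/(-7239))) = (16740 + 3180)*(-33670 + (3983*(1/9016) + 8743*(-1/7239))) = 19920*(-33670 + (569/1288 - 8743/7239)) = 19920*(-33670 - 7141993/9323832) = 19920*(-313940565433/9323832) = -260570669309390/388493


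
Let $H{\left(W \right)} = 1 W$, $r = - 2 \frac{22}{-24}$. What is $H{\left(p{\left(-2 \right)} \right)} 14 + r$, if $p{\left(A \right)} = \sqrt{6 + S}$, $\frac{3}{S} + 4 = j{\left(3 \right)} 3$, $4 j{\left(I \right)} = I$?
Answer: $\frac{11}{6} + 2 \sqrt{210} \approx 30.816$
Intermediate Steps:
$j{\left(I \right)} = \frac{I}{4}$
$S = - \frac{12}{7}$ ($S = \frac{3}{-4 + \frac{1}{4} \cdot 3 \cdot 3} = \frac{3}{-4 + \frac{3}{4} \cdot 3} = \frac{3}{-4 + \frac{9}{4}} = \frac{3}{- \frac{7}{4}} = 3 \left(- \frac{4}{7}\right) = - \frac{12}{7} \approx -1.7143$)
$r = \frac{11}{6}$ ($r = - 2 \cdot 22 \left(- \frac{1}{24}\right) = \left(-2\right) \left(- \frac{11}{12}\right) = \frac{11}{6} \approx 1.8333$)
$p{\left(A \right)} = \frac{\sqrt{210}}{7}$ ($p{\left(A \right)} = \sqrt{6 - \frac{12}{7}} = \sqrt{\frac{30}{7}} = \frac{\sqrt{210}}{7}$)
$H{\left(W \right)} = W$
$H{\left(p{\left(-2 \right)} \right)} 14 + r = \frac{\sqrt{210}}{7} \cdot 14 + \frac{11}{6} = 2 \sqrt{210} + \frac{11}{6} = \frac{11}{6} + 2 \sqrt{210}$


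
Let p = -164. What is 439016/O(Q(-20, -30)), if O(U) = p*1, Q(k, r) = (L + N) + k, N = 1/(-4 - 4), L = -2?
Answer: -109754/41 ≈ -2676.9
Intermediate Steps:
N = -1/8 (N = 1/(-8) = -1/8 ≈ -0.12500)
Q(k, r) = -17/8 + k (Q(k, r) = (-2 - 1/8) + k = -17/8 + k)
O(U) = -164 (O(U) = -164*1 = -164)
439016/O(Q(-20, -30)) = 439016/(-164) = 439016*(-1/164) = -109754/41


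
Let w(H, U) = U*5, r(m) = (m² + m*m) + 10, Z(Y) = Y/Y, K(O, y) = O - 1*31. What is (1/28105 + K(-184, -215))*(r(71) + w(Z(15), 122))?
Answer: -64667626948/28105 ≈ -2.3009e+6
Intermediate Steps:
K(O, y) = -31 + O (K(O, y) = O - 31 = -31 + O)
Z(Y) = 1
r(m) = 10 + 2*m² (r(m) = (m² + m²) + 10 = 2*m² + 10 = 10 + 2*m²)
w(H, U) = 5*U
(1/28105 + K(-184, -215))*(r(71) + w(Z(15), 122)) = (1/28105 + (-31 - 184))*((10 + 2*71²) + 5*122) = (1/28105 - 215)*((10 + 2*5041) + 610) = -6042574*((10 + 10082) + 610)/28105 = -6042574*(10092 + 610)/28105 = -6042574/28105*10702 = -64667626948/28105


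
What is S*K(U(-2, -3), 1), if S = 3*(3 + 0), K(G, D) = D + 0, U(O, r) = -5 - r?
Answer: 9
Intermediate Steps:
K(G, D) = D
S = 9 (S = 3*3 = 9)
S*K(U(-2, -3), 1) = 9*1 = 9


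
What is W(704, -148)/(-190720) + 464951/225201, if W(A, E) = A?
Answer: 1383076769/671098980 ≈ 2.0609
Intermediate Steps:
W(704, -148)/(-190720) + 464951/225201 = 704/(-190720) + 464951/225201 = 704*(-1/190720) + 464951*(1/225201) = -11/2980 + 464951/225201 = 1383076769/671098980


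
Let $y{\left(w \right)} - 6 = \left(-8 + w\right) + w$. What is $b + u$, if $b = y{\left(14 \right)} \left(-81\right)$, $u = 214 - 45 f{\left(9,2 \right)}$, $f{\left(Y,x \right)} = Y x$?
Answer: $-2702$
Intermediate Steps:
$y{\left(w \right)} = -2 + 2 w$ ($y{\left(w \right)} = 6 + \left(\left(-8 + w\right) + w\right) = 6 + \left(-8 + 2 w\right) = -2 + 2 w$)
$u = -596$ ($u = 214 - 45 \cdot 9 \cdot 2 = 214 - 810 = -596$)
$b = -2106$ ($b = \left(-2 + 2 \cdot 14\right) \left(-81\right) = \left(-2 + 28\right) \left(-81\right) = 26 \left(-81\right) = -2106$)
$b + u = -2106 - 596 = -2702$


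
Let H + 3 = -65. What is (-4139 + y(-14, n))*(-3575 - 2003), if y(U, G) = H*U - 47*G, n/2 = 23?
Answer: 29836722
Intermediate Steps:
H = -68 (H = -3 - 65 = -68)
n = 46 (n = 2*23 = 46)
y(U, G) = -68*U - 47*G
(-4139 + y(-14, n))*(-3575 - 2003) = (-4139 + (-68*(-14) - 47*46))*(-3575 - 2003) = (-4139 + (952 - 2162))*(-5578) = (-4139 - 1210)*(-5578) = -5349*(-5578) = 29836722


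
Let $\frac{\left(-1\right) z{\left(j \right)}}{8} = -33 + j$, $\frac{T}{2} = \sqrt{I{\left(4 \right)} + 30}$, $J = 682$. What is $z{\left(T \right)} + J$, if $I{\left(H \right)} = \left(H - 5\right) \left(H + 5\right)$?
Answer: $946 - 16 \sqrt{21} \approx 872.68$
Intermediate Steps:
$I{\left(H \right)} = \left(-5 + H\right) \left(5 + H\right)$
$T = 2 \sqrt{21}$ ($T = 2 \sqrt{\left(-25 + 4^{2}\right) + 30} = 2 \sqrt{\left(-25 + 16\right) + 30} = 2 \sqrt{-9 + 30} = 2 \sqrt{21} \approx 9.1651$)
$z{\left(j \right)} = 264 - 8 j$ ($z{\left(j \right)} = - 8 \left(-33 + j\right) = 264 - 8 j$)
$z{\left(T \right)} + J = \left(264 - 8 \cdot 2 \sqrt{21}\right) + 682 = \left(264 - 16 \sqrt{21}\right) + 682 = 946 - 16 \sqrt{21}$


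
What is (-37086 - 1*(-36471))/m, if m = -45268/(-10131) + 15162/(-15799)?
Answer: -2812477041/16045226 ≈ -175.28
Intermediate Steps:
m = 80226130/22865667 (m = -45268*(-1/10131) + 15162*(-1/15799) = 45268/10131 - 2166/2257 = 80226130/22865667 ≈ 3.5086)
(-37086 - 1*(-36471))/m = (-37086 - 1*(-36471))/(80226130/22865667) = (-37086 + 36471)*(22865667/80226130) = -615*22865667/80226130 = -2812477041/16045226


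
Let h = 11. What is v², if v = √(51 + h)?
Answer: 62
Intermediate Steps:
v = √62 (v = √(51 + 11) = √62 ≈ 7.8740)
v² = (√62)² = 62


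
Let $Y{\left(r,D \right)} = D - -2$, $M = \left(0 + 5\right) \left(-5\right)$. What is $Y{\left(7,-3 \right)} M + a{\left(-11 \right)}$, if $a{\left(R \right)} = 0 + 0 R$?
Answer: $25$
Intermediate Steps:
$M = -25$ ($M = 5 \left(-5\right) = -25$)
$Y{\left(r,D \right)} = 2 + D$ ($Y{\left(r,D \right)} = D + 2 = 2 + D$)
$a{\left(R \right)} = 0$ ($a{\left(R \right)} = 0 + 0 = 0$)
$Y{\left(7,-3 \right)} M + a{\left(-11 \right)} = \left(2 - 3\right) \left(-25\right) + 0 = \left(-1\right) \left(-25\right) + 0 = 25 + 0 = 25$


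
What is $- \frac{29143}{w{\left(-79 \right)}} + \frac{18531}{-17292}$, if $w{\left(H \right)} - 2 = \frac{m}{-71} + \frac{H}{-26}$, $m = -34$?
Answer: $- \frac{310154457937}{58706340} \approx -5283.1$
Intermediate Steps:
$w{\left(H \right)} = \frac{176}{71} - \frac{H}{26}$ ($w{\left(H \right)} = 2 + \left(- \frac{34}{-71} + \frac{H}{-26}\right) = 2 + \left(\left(-34\right) \left(- \frac{1}{71}\right) + H \left(- \frac{1}{26}\right)\right) = 2 - \left(- \frac{34}{71} + \frac{H}{26}\right) = \frac{176}{71} - \frac{H}{26}$)
$- \frac{29143}{w{\left(-79 \right)}} + \frac{18531}{-17292} = - \frac{29143}{\frac{176}{71} - - \frac{79}{26}} + \frac{18531}{-17292} = - \frac{29143}{\frac{176}{71} + \frac{79}{26}} + 18531 \left(- \frac{1}{17292}\right) = - \frac{29143}{\frac{10185}{1846}} - \frac{6177}{5764} = \left(-29143\right) \frac{1846}{10185} - \frac{6177}{5764} = - \frac{53797978}{10185} - \frac{6177}{5764} = - \frac{310154457937}{58706340}$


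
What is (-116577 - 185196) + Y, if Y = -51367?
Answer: -353140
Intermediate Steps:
(-116577 - 185196) + Y = (-116577 - 185196) - 51367 = -301773 - 51367 = -353140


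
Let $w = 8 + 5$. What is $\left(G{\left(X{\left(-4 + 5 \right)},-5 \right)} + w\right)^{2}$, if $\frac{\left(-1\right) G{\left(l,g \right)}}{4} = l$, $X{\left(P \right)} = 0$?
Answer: $169$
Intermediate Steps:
$G{\left(l,g \right)} = - 4 l$
$w = 13$
$\left(G{\left(X{\left(-4 + 5 \right)},-5 \right)} + w\right)^{2} = \left(\left(-4\right) 0 + 13\right)^{2} = \left(0 + 13\right)^{2} = 13^{2} = 169$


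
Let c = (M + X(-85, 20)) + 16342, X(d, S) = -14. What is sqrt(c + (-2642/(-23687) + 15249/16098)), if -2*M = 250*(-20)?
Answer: sqrt(304193597068907066298)/127104442 ≈ 137.22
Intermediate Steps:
M = 2500 (M = -125*(-20) = -1/2*(-5000) = 2500)
c = 18828 (c = (2500 - 14) + 16342 = 2486 + 16342 = 18828)
sqrt(c + (-2642/(-23687) + 15249/16098)) = sqrt(18828 + (-2642/(-23687) + 15249/16098)) = sqrt(18828 + (-2642*(-1/23687) + 15249*(1/16098))) = sqrt(18828 + (2642/23687 + 5083/5366)) = sqrt(18828 + 134577993/127104442) = sqrt(2393257011969/127104442) = sqrt(304193597068907066298)/127104442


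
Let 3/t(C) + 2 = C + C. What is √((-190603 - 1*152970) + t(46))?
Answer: I*√309215670/30 ≈ 586.15*I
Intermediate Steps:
t(C) = 3/(-2 + 2*C) (t(C) = 3/(-2 + (C + C)) = 3/(-2 + 2*C))
√((-190603 - 1*152970) + t(46)) = √((-190603 - 1*152970) + 3/(2*(-1 + 46))) = √((-190603 - 152970) + (3/2)/45) = √(-343573 + (3/2)*(1/45)) = √(-343573 + 1/30) = √(-10307189/30) = I*√309215670/30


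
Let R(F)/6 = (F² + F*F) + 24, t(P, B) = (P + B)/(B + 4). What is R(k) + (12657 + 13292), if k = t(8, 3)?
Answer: 1280009/49 ≈ 26123.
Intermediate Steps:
t(P, B) = (B + P)/(4 + B)
k = 11/7 (k = (3 + 8)/(4 + 3) = 11/7 ≈ 1.5714)
R(F) = 144 + 12*F² (R(F) = 6*((F² + F*F) + 24) = 6*((F² + F²) + 24) = 6*(2*F² + 24) = 6*(24 + 2*F²) = 144 + 12*F²)
R(k) + (12657 + 13292) = (144 + 12*(11/7)²) + (12657 + 13292) = (144 + 12*(121/49)) + 25949 = (144 + 1452/49) + 25949 = 8508/49 + 25949 = 1280009/49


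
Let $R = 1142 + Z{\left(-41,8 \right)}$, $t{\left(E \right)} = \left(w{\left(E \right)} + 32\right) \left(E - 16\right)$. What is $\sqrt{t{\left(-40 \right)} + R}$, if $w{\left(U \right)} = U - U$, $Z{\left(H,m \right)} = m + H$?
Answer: $i \sqrt{683} \approx 26.134 i$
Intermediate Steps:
$Z{\left(H,m \right)} = H + m$
$w{\left(U \right)} = 0$
$t{\left(E \right)} = -512 + 32 E$ ($t{\left(E \right)} = \left(0 + 32\right) \left(E - 16\right) = 32 \left(-16 + E\right) = -512 + 32 E$)
$R = 1109$ ($R = 1142 + \left(-41 + 8\right) = 1142 - 33 = 1109$)
$\sqrt{t{\left(-40 \right)} + R} = \sqrt{\left(-512 + 32 \left(-40\right)\right) + 1109} = \sqrt{\left(-512 - 1280\right) + 1109} = \sqrt{-1792 + 1109} = \sqrt{-683} = i \sqrt{683}$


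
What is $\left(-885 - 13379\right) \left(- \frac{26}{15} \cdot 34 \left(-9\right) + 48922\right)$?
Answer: $- \frac{3526945168}{5} \approx -7.0539 \cdot 10^{8}$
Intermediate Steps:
$\left(-885 - 13379\right) \left(- \frac{26}{15} \cdot 34 \left(-9\right) + 48922\right) = - 14264 \left(\left(-26\right) \frac{1}{15} \cdot 34 \left(-9\right) + 48922\right) = - 14264 \left(\left(- \frac{26}{15}\right) 34 \left(-9\right) + 48922\right) = - 14264 \left(\left(- \frac{884}{15}\right) \left(-9\right) + 48922\right) = - 14264 \left(\frac{2652}{5} + 48922\right) = \left(-14264\right) \frac{247262}{5} = - \frac{3526945168}{5}$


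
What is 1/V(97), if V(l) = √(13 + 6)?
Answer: √19/19 ≈ 0.22942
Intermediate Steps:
V(l) = √19
1/V(97) = 1/(√19) = √19/19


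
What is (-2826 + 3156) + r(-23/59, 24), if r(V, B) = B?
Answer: 354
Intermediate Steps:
(-2826 + 3156) + r(-23/59, 24) = (-2826 + 3156) + 24 = 330 + 24 = 354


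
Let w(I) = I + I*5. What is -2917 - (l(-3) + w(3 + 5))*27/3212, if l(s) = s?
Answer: -9370619/3212 ≈ -2917.4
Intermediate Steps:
w(I) = 6*I (w(I) = I + 5*I = 6*I)
-2917 - (l(-3) + w(3 + 5))*27/3212 = -2917 - (-3 + 6*(3 + 5))*27/3212 = -2917 - (-3 + 6*8)*27/3212 = -2917 - (-3 + 48)*27/3212 = -2917 - 45*27/3212 = -2917 - 1215/3212 = -9370619/3212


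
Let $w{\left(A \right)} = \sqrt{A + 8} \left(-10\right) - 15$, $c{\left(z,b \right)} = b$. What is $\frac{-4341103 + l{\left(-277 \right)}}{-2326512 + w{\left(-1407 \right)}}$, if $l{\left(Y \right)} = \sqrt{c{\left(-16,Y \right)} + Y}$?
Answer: $\frac{4341103 - i \sqrt{554}}{2326527 + 10 i \sqrt{1399}} \approx 1.8659 - 0.0003101 i$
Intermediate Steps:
$w{\left(A \right)} = -15 - 10 \sqrt{8 + A}$ ($w{\left(A \right)} = \sqrt{8 + A} \left(-10\right) - 15 = - 10 \sqrt{8 + A} - 15 = -15 - 10 \sqrt{8 + A}$)
$l{\left(Y \right)} = \sqrt{2} \sqrt{Y}$ ($l{\left(Y \right)} = \sqrt{Y + Y} = \sqrt{2 Y} = \sqrt{2} \sqrt{Y}$)
$\frac{-4341103 + l{\left(-277 \right)}}{-2326512 + w{\left(-1407 \right)}} = \frac{-4341103 + \sqrt{2} \sqrt{-277}}{-2326512 - \left(15 + 10 \sqrt{8 - 1407}\right)} = \frac{-4341103 + \sqrt{2} i \sqrt{277}}{-2326512 - \left(15 + 10 \sqrt{-1399}\right)} = \frac{-4341103 + i \sqrt{554}}{-2326512 - \left(15 + 10 i \sqrt{1399}\right)} = \frac{-4341103 + i \sqrt{554}}{-2326527 - 10 i \sqrt{1399}}$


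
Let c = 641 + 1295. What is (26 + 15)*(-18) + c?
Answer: 1198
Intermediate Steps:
c = 1936
(26 + 15)*(-18) + c = (26 + 15)*(-18) + 1936 = 41*(-18) + 1936 = -738 + 1936 = 1198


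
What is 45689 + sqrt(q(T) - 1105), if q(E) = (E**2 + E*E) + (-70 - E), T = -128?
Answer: 45689 + sqrt(31721) ≈ 45867.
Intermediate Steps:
q(E) = -70 - E + 2*E**2 (q(E) = (E**2 + E**2) + (-70 - E) = 2*E**2 + (-70 - E) = -70 - E + 2*E**2)
45689 + sqrt(q(T) - 1105) = 45689 + sqrt((-70 - 1*(-128) + 2*(-128)**2) - 1105) = 45689 + sqrt((-70 + 128 + 2*16384) - 1105) = 45689 + sqrt((-70 + 128 + 32768) - 1105) = 45689 + sqrt(32826 - 1105) = 45689 + sqrt(31721)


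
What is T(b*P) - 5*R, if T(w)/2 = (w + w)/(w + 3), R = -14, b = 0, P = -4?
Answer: 70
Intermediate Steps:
T(w) = 4*w/(3 + w) (T(w) = 2*((w + w)/(w + 3)) = 2*((2*w)/(3 + w)) = 2*(2*w/(3 + w)) = 4*w/(3 + w))
T(b*P) - 5*R = 4*(0*(-4))/(3 + 0*(-4)) - 5*(-14) = 4*0/(3 + 0) + 70 = 4*0/3 + 70 = 4*0*(⅓) + 70 = 0 + 70 = 70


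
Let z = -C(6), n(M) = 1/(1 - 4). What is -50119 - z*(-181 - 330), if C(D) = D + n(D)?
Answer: -159044/3 ≈ -53015.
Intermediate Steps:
n(M) = -⅓ (n(M) = 1/(-3) = -⅓)
C(D) = -⅓ + D (C(D) = D - ⅓ = -⅓ + D)
z = -17/3 (z = -(-⅓ + 6) = -1*17/3 = -17/3 ≈ -5.6667)
-50119 - z*(-181 - 330) = -50119 - (-17)*(-181 - 330)/3 = -50119 - (-17)*(-511)/3 = -50119 - 1*8687/3 = -50119 - 8687/3 = -159044/3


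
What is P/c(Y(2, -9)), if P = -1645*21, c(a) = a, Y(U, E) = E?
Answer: 11515/3 ≈ 3838.3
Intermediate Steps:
P = -34545
P/c(Y(2, -9)) = -34545/(-9) = -34545*(-1/9) = 11515/3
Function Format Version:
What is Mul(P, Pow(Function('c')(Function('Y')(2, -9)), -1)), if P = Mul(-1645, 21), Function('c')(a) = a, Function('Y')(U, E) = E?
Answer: Rational(11515, 3) ≈ 3838.3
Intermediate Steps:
P = -34545
Mul(P, Pow(Function('c')(Function('Y')(2, -9)), -1)) = Mul(-34545, Pow(-9, -1)) = Mul(-34545, Rational(-1, 9)) = Rational(11515, 3)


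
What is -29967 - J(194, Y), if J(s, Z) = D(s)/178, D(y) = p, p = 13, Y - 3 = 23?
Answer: -5334139/178 ≈ -29967.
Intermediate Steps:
Y = 26 (Y = 3 + 23 = 26)
D(y) = 13
J(s, Z) = 13/178
-29967 - J(194, Y) = -29967 - 1*13/178 = -29967 - 13/178 = -5334139/178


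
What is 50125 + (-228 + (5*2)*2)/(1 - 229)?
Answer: 2857177/57 ≈ 50126.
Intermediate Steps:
50125 + (-228 + (5*2)*2)/(1 - 229) = 50125 + (-228 + 10*2)/(-228) = 50125 + (-228 + 20)*(-1/228) = 50125 - 208*(-1/228) = 50125 + 52/57 = 2857177/57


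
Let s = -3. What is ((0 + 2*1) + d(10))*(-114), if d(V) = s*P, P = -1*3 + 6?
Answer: 798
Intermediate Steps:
P = 3 (P = -3 + 6 = 3)
d(V) = -9 (d(V) = -3*3 = -9)
((0 + 2*1) + d(10))*(-114) = ((0 + 2*1) - 9)*(-114) = ((0 + 2) - 9)*(-114) = (2 - 9)*(-114) = -7*(-114) = 798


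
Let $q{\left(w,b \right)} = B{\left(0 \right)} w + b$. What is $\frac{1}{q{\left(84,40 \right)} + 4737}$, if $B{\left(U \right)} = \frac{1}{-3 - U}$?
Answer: $\frac{1}{4749} \approx 0.00021057$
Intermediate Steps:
$q{\left(w,b \right)} = b - \frac{w}{3}$ ($q{\left(w,b \right)} = - \frac{1}{3 + 0} w + b = - \frac{1}{3} w + b = \left(-1\right) \frac{1}{3} w + b = - \frac{w}{3} + b = b - \frac{w}{3}$)
$\frac{1}{q{\left(84,40 \right)} + 4737} = \frac{1}{\left(40 - 28\right) + 4737} = \frac{1}{12 + 4737} = \frac{1}{4749}$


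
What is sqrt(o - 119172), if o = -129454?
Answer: 7*I*sqrt(5074) ≈ 498.62*I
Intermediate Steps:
sqrt(o - 119172) = sqrt(-129454 - 119172) = sqrt(-248626) = 7*I*sqrt(5074)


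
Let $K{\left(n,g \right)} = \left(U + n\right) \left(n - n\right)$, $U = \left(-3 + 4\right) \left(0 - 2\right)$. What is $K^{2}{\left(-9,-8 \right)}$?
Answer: $0$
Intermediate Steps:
$U = -2$ ($U = 1 \left(-2\right) = -2$)
$K{\left(n,g \right)} = 0$ ($K{\left(n,g \right)} = \left(-2 + n\right) \left(n - n\right) = \left(-2 + n\right) 0 = 0$)
$K^{2}{\left(-9,-8 \right)} = 0^{2} = 0$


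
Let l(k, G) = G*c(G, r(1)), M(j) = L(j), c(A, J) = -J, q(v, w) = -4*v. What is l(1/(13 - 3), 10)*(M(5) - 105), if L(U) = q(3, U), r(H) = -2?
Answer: -2340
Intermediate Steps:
L(U) = -12 (L(U) = -4*3 = -12)
M(j) = -12
l(k, G) = 2*G (l(k, G) = G*(-1*(-2)) = G*2 = 2*G)
l(1/(13 - 3), 10)*(M(5) - 105) = (2*10)*(-12 - 105) = 20*(-117) = -2340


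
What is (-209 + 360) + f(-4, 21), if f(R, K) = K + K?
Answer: 193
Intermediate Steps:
f(R, K) = 2*K
(-209 + 360) + f(-4, 21) = (-209 + 360) + 2*21 = 151 + 42 = 193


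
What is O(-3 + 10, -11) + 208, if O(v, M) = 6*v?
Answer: 250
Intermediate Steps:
O(-3 + 10, -11) + 208 = 6*(-3 + 10) + 208 = 6*7 + 208 = 42 + 208 = 250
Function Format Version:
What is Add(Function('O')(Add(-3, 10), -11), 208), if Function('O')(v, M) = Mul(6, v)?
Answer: 250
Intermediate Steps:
Add(Function('O')(Add(-3, 10), -11), 208) = Add(Mul(6, Add(-3, 10)), 208) = Add(Mul(6, 7), 208) = Add(42, 208) = 250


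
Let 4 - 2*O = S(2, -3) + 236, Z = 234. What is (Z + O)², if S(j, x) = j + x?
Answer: 56169/4 ≈ 14042.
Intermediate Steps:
O = -231/2 (O = 2 - ((2 - 3) + 236)/2 = 2 - (-1 + 236)/2 = 2 - ½*235 = 2 - 235/2 = -231/2 ≈ -115.50)
(Z + O)² = (234 - 231/2)² = (237/2)² = 56169/4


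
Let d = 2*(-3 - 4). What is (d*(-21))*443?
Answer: 130242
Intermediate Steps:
d = -14 (d = 2*(-7) = -14)
(d*(-21))*443 = -14*(-21)*443 = 294*443 = 130242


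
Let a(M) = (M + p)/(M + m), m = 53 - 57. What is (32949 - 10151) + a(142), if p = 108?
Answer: 1573187/69 ≈ 22800.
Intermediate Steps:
m = -4
a(M) = (108 + M)/(-4 + M) (a(M) = (M + 108)/(M - 4) = (108 + M)/(-4 + M))
(32949 - 10151) + a(142) = (32949 - 10151) + (108 + 142)/(-4 + 142) = 22798 + 250/138 = 22798 + (1/138)*250 = 22798 + 125/69 = 1573187/69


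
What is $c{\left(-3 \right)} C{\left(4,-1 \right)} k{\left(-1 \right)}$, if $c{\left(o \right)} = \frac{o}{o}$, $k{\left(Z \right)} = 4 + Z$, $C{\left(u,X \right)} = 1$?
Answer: $3$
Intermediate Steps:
$c{\left(o \right)} = 1$
$c{\left(-3 \right)} C{\left(4,-1 \right)} k{\left(-1 \right)} = 1 \cdot 1 \left(4 - 1\right) = 1 \cdot 3 = 3$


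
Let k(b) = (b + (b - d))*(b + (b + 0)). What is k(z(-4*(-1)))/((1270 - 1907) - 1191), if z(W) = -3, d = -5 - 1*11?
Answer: 15/457 ≈ 0.032823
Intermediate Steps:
d = -16 (d = -5 - 11 = -16)
k(b) = 2*b*(16 + 2*b) (k(b) = (b + (b - 1*(-16)))*(b + (b + 0)) = (b + (b + 16))*(b + b) = (b + (16 + b))*(2*b) = (16 + 2*b)*(2*b) = 2*b*(16 + 2*b))
k(z(-4*(-1)))/((1270 - 1907) - 1191) = (4*(-3)*(8 - 3))/((1270 - 1907) - 1191) = (4*(-3)*5)/(-637 - 1191) = -60/(-1828) = -60*(-1/1828) = 15/457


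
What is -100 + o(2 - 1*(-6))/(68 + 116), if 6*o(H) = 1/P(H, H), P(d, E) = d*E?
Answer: -7065599/70656 ≈ -100.00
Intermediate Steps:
P(d, E) = E*d
o(H) = 1/(6*H**2) (o(H) = 1/(6*((H*H))) = 1/(6*(H**2)) = 1/(6*H**2))
-100 + o(2 - 1*(-6))/(68 + 116) = -100 + (1/(6*(2 - 1*(-6))**2))/(68 + 116) = -100 + (1/(6*(2 + 6)**2))/184 = -100 + ((1/6)/8**2)*(1/184) = -100 + ((1/6)*(1/64))*(1/184) = -100 + (1/384)*(1/184) = -100 + 1/70656 = -7065599/70656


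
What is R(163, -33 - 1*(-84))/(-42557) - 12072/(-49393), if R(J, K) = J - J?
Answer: 12072/49393 ≈ 0.24441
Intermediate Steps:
R(J, K) = 0
R(163, -33 - 1*(-84))/(-42557) - 12072/(-49393) = 0/(-42557) - 12072/(-49393) = 0*(-1/42557) - 12072*(-1/49393) = 0 + 12072/49393 = 12072/49393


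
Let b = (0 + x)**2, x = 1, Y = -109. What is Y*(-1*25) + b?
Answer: 2726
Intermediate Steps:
b = 1 (b = (0 + 1)**2 = 1**2 = 1)
Y*(-1*25) + b = -(-109)*25 + 1 = -109*(-25) + 1 = 2725 + 1 = 2726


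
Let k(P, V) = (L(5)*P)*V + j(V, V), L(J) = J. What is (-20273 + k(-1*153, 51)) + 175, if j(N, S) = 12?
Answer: -59101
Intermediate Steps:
k(P, V) = 12 + 5*P*V (k(P, V) = (5*P)*V + 12 = 5*P*V + 12 = 12 + 5*P*V)
(-20273 + k(-1*153, 51)) + 175 = (-20273 + (12 + 5*(-1*153)*51)) + 175 = (-20273 + (12 + 5*(-153)*51)) + 175 = (-20273 + (12 - 39015)) + 175 = (-20273 - 39003) + 175 = -59276 + 175 = -59101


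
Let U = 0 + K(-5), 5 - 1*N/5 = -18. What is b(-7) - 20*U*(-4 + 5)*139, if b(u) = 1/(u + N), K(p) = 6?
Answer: -1801439/108 ≈ -16680.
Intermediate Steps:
N = 115 (N = 25 - 5*(-18) = 25 + 90 = 115)
b(u) = 1/(115 + u) (b(u) = 1/(u + 115) = 1/(115 + u))
U = 6 (U = 0 + 6 = 6)
b(-7) - 20*U*(-4 + 5)*139 = 1/(115 - 7) - 120*(-4 + 5)*139 = 1/108 - 120*139 = 1/108 - 16680 = -1801439/108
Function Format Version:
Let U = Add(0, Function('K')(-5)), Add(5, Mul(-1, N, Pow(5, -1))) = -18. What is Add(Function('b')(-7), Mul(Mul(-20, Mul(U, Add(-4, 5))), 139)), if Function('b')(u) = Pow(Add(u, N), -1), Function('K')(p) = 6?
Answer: Rational(-1801439, 108) ≈ -16680.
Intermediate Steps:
N = 115 (N = Add(25, Mul(-5, -18)) = Add(25, 90) = 115)
Function('b')(u) = Pow(Add(115, u), -1) (Function('b')(u) = Pow(Add(u, 115), -1) = Pow(Add(115, u), -1))
U = 6 (U = Add(0, 6) = 6)
Add(Function('b')(-7), Mul(Mul(-20, Mul(U, Add(-4, 5))), 139)) = Add(Pow(Add(115, -7), -1), Mul(Mul(-20, Mul(6, Add(-4, 5))), 139)) = Add(Pow(108, -1), Mul(Mul(-20, Mul(6, 1)), 139)) = Add(Rational(1, 108), Mul(Mul(-20, 6), 139)) = Add(Rational(1, 108), Mul(-120, 139)) = Add(Rational(1, 108), -16680) = Rational(-1801439, 108)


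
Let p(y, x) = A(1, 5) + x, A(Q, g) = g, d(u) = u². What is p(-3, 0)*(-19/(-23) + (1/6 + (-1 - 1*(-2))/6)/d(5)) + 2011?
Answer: 695243/345 ≈ 2015.2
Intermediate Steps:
p(y, x) = 5 + x
p(-3, 0)*(-19/(-23) + (1/6 + (-1 - 1*(-2))/6)/d(5)) + 2011 = (5 + 0)*(-19/(-23) + (1/6 + (-1 - 1*(-2))/6)/(5²)) + 2011 = 5*(-19*(-1/23) + (1*(⅙) + (-1 + 2)*(⅙))/25) + 2011 = 5*(19/23 + (⅙ + 1*(⅙))*(1/25)) + 2011 = 5*(19/23 + (⅙ + ⅙)*(1/25)) + 2011 = 5*(19/23 + (⅓)*(1/25)) + 2011 = 5*(19/23 + 1/75) + 2011 = 5*(1448/1725) + 2011 = 1448/345 + 2011 = 695243/345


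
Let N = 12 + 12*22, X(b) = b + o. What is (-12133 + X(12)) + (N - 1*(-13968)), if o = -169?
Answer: 1954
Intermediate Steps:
X(b) = -169 + b (X(b) = b - 169 = -169 + b)
N = 276 (N = 12 + 264 = 276)
(-12133 + X(12)) + (N - 1*(-13968)) = (-12133 + (-169 + 12)) + (276 - 1*(-13968)) = (-12133 - 157) + (276 + 13968) = -12290 + 14244 = 1954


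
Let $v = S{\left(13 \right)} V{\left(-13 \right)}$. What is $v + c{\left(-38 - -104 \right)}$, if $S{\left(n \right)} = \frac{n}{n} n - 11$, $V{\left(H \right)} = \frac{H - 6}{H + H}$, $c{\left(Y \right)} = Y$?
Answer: $\frac{877}{13} \approx 67.462$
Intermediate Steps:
$V{\left(H \right)} = \frac{-6 + H}{2 H}$
$S{\left(n \right)} = -11 + n$ ($S{\left(n \right)} = 1 n - 11 = n - 11 = -11 + n$)
$v = \frac{19}{13}$ ($v = \left(-11 + 13\right) \frac{-6 - 13}{2 \left(-13\right)} = 2 \cdot \frac{1}{2} \left(- \frac{1}{13}\right) \left(-19\right) = 2 \cdot \frac{19}{26} = \frac{19}{13} \approx 1.4615$)
$v + c{\left(-38 - -104 \right)} = \frac{19}{13} - -66 = \frac{19}{13} + \left(-38 + 104\right) = \frac{19}{13} + 66 = \frac{877}{13}$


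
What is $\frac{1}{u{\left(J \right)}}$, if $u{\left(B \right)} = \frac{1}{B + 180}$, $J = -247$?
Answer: $-67$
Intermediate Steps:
$u{\left(B \right)} = \frac{1}{180 + B}$
$\frac{1}{u{\left(J \right)}} = \frac{1}{\frac{1}{180 - 247}} = \frac{1}{\frac{1}{-67}} = \frac{1}{- \frac{1}{67}} = -67$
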